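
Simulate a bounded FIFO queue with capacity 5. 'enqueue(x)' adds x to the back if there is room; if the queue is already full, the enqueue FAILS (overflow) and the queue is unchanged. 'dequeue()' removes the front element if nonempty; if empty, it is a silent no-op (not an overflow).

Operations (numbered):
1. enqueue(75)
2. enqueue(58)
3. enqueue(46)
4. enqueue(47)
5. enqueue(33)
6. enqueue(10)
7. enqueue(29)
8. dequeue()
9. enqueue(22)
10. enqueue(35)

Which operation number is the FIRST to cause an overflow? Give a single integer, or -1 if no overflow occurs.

Answer: 6

Derivation:
1. enqueue(75): size=1
2. enqueue(58): size=2
3. enqueue(46): size=3
4. enqueue(47): size=4
5. enqueue(33): size=5
6. enqueue(10): size=5=cap → OVERFLOW (fail)
7. enqueue(29): size=5=cap → OVERFLOW (fail)
8. dequeue(): size=4
9. enqueue(22): size=5
10. enqueue(35): size=5=cap → OVERFLOW (fail)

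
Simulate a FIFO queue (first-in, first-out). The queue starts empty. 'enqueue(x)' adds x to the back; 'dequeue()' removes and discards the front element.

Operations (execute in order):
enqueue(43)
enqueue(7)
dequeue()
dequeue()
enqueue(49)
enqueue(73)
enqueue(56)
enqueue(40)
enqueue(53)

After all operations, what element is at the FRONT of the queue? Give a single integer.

Answer: 49

Derivation:
enqueue(43): queue = [43]
enqueue(7): queue = [43, 7]
dequeue(): queue = [7]
dequeue(): queue = []
enqueue(49): queue = [49]
enqueue(73): queue = [49, 73]
enqueue(56): queue = [49, 73, 56]
enqueue(40): queue = [49, 73, 56, 40]
enqueue(53): queue = [49, 73, 56, 40, 53]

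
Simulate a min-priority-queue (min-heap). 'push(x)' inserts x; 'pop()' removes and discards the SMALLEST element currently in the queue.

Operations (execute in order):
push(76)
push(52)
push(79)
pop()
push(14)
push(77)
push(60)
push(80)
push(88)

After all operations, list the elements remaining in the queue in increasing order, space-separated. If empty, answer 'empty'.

Answer: 14 60 76 77 79 80 88

Derivation:
push(76): heap contents = [76]
push(52): heap contents = [52, 76]
push(79): heap contents = [52, 76, 79]
pop() → 52: heap contents = [76, 79]
push(14): heap contents = [14, 76, 79]
push(77): heap contents = [14, 76, 77, 79]
push(60): heap contents = [14, 60, 76, 77, 79]
push(80): heap contents = [14, 60, 76, 77, 79, 80]
push(88): heap contents = [14, 60, 76, 77, 79, 80, 88]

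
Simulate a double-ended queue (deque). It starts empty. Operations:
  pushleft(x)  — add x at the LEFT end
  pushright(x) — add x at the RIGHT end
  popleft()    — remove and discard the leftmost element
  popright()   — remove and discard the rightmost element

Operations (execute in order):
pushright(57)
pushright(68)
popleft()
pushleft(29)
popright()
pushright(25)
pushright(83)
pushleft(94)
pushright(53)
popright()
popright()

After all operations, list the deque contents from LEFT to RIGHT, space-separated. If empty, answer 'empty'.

Answer: 94 29 25

Derivation:
pushright(57): [57]
pushright(68): [57, 68]
popleft(): [68]
pushleft(29): [29, 68]
popright(): [29]
pushright(25): [29, 25]
pushright(83): [29, 25, 83]
pushleft(94): [94, 29, 25, 83]
pushright(53): [94, 29, 25, 83, 53]
popright(): [94, 29, 25, 83]
popright(): [94, 29, 25]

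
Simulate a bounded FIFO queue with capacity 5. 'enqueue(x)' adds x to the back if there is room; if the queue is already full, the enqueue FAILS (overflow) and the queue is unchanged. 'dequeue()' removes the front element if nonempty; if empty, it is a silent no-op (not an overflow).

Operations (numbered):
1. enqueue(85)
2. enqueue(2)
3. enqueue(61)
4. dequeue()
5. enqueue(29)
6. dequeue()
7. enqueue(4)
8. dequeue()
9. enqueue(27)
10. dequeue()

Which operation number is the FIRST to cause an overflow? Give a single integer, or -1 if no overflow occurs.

1. enqueue(85): size=1
2. enqueue(2): size=2
3. enqueue(61): size=3
4. dequeue(): size=2
5. enqueue(29): size=3
6. dequeue(): size=2
7. enqueue(4): size=3
8. dequeue(): size=2
9. enqueue(27): size=3
10. dequeue(): size=2

Answer: -1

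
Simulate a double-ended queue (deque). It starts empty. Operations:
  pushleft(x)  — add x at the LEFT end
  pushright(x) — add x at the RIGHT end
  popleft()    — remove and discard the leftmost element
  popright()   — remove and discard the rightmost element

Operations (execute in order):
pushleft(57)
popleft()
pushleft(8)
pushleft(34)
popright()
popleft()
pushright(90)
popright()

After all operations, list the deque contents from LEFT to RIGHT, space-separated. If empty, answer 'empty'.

pushleft(57): [57]
popleft(): []
pushleft(8): [8]
pushleft(34): [34, 8]
popright(): [34]
popleft(): []
pushright(90): [90]
popright(): []

Answer: empty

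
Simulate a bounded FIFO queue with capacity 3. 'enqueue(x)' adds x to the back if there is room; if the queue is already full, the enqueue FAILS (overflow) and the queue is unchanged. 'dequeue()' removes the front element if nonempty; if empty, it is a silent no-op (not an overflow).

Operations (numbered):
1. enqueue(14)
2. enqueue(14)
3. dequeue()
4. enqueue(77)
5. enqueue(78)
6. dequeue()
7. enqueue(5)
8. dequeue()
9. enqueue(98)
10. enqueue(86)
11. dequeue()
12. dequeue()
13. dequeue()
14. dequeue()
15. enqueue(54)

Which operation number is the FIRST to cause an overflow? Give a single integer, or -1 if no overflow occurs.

Answer: 10

Derivation:
1. enqueue(14): size=1
2. enqueue(14): size=2
3. dequeue(): size=1
4. enqueue(77): size=2
5. enqueue(78): size=3
6. dequeue(): size=2
7. enqueue(5): size=3
8. dequeue(): size=2
9. enqueue(98): size=3
10. enqueue(86): size=3=cap → OVERFLOW (fail)
11. dequeue(): size=2
12. dequeue(): size=1
13. dequeue(): size=0
14. dequeue(): empty, no-op, size=0
15. enqueue(54): size=1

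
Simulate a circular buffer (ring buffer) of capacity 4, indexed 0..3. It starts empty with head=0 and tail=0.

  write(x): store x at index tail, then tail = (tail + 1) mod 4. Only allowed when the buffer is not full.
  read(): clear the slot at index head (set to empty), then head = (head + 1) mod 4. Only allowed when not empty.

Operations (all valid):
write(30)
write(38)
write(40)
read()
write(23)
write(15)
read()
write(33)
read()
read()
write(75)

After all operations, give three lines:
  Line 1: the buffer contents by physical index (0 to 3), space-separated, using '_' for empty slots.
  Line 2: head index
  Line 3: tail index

Answer: 15 33 75 _
0
3

Derivation:
write(30): buf=[30 _ _ _], head=0, tail=1, size=1
write(38): buf=[30 38 _ _], head=0, tail=2, size=2
write(40): buf=[30 38 40 _], head=0, tail=3, size=3
read(): buf=[_ 38 40 _], head=1, tail=3, size=2
write(23): buf=[_ 38 40 23], head=1, tail=0, size=3
write(15): buf=[15 38 40 23], head=1, tail=1, size=4
read(): buf=[15 _ 40 23], head=2, tail=1, size=3
write(33): buf=[15 33 40 23], head=2, tail=2, size=4
read(): buf=[15 33 _ 23], head=3, tail=2, size=3
read(): buf=[15 33 _ _], head=0, tail=2, size=2
write(75): buf=[15 33 75 _], head=0, tail=3, size=3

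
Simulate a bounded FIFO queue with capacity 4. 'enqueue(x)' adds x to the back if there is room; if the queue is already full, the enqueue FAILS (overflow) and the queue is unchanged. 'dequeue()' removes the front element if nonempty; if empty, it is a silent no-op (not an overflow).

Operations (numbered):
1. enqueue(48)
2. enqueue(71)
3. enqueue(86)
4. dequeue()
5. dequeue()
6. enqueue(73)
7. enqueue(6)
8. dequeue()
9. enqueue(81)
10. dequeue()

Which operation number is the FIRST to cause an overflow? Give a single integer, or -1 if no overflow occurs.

Answer: -1

Derivation:
1. enqueue(48): size=1
2. enqueue(71): size=2
3. enqueue(86): size=3
4. dequeue(): size=2
5. dequeue(): size=1
6. enqueue(73): size=2
7. enqueue(6): size=3
8. dequeue(): size=2
9. enqueue(81): size=3
10. dequeue(): size=2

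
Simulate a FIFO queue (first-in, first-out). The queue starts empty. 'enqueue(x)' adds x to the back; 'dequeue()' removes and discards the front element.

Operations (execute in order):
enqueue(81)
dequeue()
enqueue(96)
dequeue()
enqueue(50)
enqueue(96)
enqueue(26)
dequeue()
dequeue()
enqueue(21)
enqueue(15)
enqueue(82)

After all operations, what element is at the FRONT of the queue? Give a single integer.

Answer: 26

Derivation:
enqueue(81): queue = [81]
dequeue(): queue = []
enqueue(96): queue = [96]
dequeue(): queue = []
enqueue(50): queue = [50]
enqueue(96): queue = [50, 96]
enqueue(26): queue = [50, 96, 26]
dequeue(): queue = [96, 26]
dequeue(): queue = [26]
enqueue(21): queue = [26, 21]
enqueue(15): queue = [26, 21, 15]
enqueue(82): queue = [26, 21, 15, 82]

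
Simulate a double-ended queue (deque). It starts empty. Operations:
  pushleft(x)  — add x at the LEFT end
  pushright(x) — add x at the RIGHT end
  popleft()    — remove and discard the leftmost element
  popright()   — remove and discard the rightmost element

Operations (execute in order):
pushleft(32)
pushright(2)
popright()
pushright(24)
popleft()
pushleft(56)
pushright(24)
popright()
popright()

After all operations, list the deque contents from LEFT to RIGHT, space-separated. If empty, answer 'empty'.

pushleft(32): [32]
pushright(2): [32, 2]
popright(): [32]
pushright(24): [32, 24]
popleft(): [24]
pushleft(56): [56, 24]
pushright(24): [56, 24, 24]
popright(): [56, 24]
popright(): [56]

Answer: 56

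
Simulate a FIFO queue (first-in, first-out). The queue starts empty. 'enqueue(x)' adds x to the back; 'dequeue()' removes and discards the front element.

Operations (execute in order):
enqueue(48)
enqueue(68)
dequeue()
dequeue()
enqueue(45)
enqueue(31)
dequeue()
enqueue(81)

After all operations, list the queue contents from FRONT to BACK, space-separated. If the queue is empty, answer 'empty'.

Answer: 31 81

Derivation:
enqueue(48): [48]
enqueue(68): [48, 68]
dequeue(): [68]
dequeue(): []
enqueue(45): [45]
enqueue(31): [45, 31]
dequeue(): [31]
enqueue(81): [31, 81]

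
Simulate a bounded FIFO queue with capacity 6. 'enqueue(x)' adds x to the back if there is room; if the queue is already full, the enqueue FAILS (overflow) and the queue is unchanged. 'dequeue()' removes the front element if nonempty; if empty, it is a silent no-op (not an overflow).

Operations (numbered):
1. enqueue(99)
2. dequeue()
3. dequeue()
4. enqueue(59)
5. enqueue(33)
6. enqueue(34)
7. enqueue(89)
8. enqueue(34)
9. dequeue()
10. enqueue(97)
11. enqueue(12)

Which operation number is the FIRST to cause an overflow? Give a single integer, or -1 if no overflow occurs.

Answer: -1

Derivation:
1. enqueue(99): size=1
2. dequeue(): size=0
3. dequeue(): empty, no-op, size=0
4. enqueue(59): size=1
5. enqueue(33): size=2
6. enqueue(34): size=3
7. enqueue(89): size=4
8. enqueue(34): size=5
9. dequeue(): size=4
10. enqueue(97): size=5
11. enqueue(12): size=6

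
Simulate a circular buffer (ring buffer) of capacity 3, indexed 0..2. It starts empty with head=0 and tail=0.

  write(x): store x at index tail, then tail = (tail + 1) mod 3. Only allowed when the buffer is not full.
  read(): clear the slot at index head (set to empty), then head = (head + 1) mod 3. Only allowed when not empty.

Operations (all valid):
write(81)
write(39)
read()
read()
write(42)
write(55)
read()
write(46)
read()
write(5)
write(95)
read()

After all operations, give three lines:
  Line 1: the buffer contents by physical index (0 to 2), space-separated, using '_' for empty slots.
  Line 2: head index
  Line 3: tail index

write(81): buf=[81 _ _], head=0, tail=1, size=1
write(39): buf=[81 39 _], head=0, tail=2, size=2
read(): buf=[_ 39 _], head=1, tail=2, size=1
read(): buf=[_ _ _], head=2, tail=2, size=0
write(42): buf=[_ _ 42], head=2, tail=0, size=1
write(55): buf=[55 _ 42], head=2, tail=1, size=2
read(): buf=[55 _ _], head=0, tail=1, size=1
write(46): buf=[55 46 _], head=0, tail=2, size=2
read(): buf=[_ 46 _], head=1, tail=2, size=1
write(5): buf=[_ 46 5], head=1, tail=0, size=2
write(95): buf=[95 46 5], head=1, tail=1, size=3
read(): buf=[95 _ 5], head=2, tail=1, size=2

Answer: 95 _ 5
2
1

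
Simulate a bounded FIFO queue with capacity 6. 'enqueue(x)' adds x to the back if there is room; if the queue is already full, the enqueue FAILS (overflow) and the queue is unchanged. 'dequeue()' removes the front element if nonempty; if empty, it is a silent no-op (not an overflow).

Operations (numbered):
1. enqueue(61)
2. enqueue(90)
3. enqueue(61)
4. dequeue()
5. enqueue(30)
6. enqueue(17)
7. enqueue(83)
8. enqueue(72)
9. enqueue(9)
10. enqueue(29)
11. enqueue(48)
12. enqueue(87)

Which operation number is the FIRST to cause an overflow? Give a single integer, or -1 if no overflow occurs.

1. enqueue(61): size=1
2. enqueue(90): size=2
3. enqueue(61): size=3
4. dequeue(): size=2
5. enqueue(30): size=3
6. enqueue(17): size=4
7. enqueue(83): size=5
8. enqueue(72): size=6
9. enqueue(9): size=6=cap → OVERFLOW (fail)
10. enqueue(29): size=6=cap → OVERFLOW (fail)
11. enqueue(48): size=6=cap → OVERFLOW (fail)
12. enqueue(87): size=6=cap → OVERFLOW (fail)

Answer: 9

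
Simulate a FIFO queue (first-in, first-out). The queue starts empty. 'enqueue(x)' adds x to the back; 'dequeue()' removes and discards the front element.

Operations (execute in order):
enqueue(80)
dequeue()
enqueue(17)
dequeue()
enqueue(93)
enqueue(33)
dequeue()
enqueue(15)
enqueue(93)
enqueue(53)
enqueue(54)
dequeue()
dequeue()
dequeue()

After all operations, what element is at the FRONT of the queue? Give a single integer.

enqueue(80): queue = [80]
dequeue(): queue = []
enqueue(17): queue = [17]
dequeue(): queue = []
enqueue(93): queue = [93]
enqueue(33): queue = [93, 33]
dequeue(): queue = [33]
enqueue(15): queue = [33, 15]
enqueue(93): queue = [33, 15, 93]
enqueue(53): queue = [33, 15, 93, 53]
enqueue(54): queue = [33, 15, 93, 53, 54]
dequeue(): queue = [15, 93, 53, 54]
dequeue(): queue = [93, 53, 54]
dequeue(): queue = [53, 54]

Answer: 53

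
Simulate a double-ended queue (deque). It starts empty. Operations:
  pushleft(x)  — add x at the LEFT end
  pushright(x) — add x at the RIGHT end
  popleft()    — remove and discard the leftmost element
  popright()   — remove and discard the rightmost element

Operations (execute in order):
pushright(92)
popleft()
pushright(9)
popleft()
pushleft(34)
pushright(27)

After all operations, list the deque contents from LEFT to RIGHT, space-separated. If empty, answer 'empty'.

Answer: 34 27

Derivation:
pushright(92): [92]
popleft(): []
pushright(9): [9]
popleft(): []
pushleft(34): [34]
pushright(27): [34, 27]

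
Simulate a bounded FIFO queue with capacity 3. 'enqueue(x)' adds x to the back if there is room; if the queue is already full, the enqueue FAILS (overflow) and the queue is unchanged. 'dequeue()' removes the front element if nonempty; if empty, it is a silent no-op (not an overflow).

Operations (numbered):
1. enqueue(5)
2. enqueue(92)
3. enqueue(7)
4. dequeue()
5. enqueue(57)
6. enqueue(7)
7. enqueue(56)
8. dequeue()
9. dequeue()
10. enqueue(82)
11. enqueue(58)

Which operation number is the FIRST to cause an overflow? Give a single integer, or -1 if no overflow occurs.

1. enqueue(5): size=1
2. enqueue(92): size=2
3. enqueue(7): size=3
4. dequeue(): size=2
5. enqueue(57): size=3
6. enqueue(7): size=3=cap → OVERFLOW (fail)
7. enqueue(56): size=3=cap → OVERFLOW (fail)
8. dequeue(): size=2
9. dequeue(): size=1
10. enqueue(82): size=2
11. enqueue(58): size=3

Answer: 6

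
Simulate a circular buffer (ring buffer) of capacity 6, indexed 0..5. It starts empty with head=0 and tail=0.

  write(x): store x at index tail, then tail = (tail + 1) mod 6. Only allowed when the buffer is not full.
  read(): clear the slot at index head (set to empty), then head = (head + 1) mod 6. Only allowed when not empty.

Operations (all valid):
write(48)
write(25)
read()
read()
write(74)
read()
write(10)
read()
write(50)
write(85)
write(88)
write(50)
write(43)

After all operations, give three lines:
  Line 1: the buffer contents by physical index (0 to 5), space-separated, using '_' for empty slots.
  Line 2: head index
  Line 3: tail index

Answer: 88 50 43 _ 50 85
4
3

Derivation:
write(48): buf=[48 _ _ _ _ _], head=0, tail=1, size=1
write(25): buf=[48 25 _ _ _ _], head=0, tail=2, size=2
read(): buf=[_ 25 _ _ _ _], head=1, tail=2, size=1
read(): buf=[_ _ _ _ _ _], head=2, tail=2, size=0
write(74): buf=[_ _ 74 _ _ _], head=2, tail=3, size=1
read(): buf=[_ _ _ _ _ _], head=3, tail=3, size=0
write(10): buf=[_ _ _ 10 _ _], head=3, tail=4, size=1
read(): buf=[_ _ _ _ _ _], head=4, tail=4, size=0
write(50): buf=[_ _ _ _ 50 _], head=4, tail=5, size=1
write(85): buf=[_ _ _ _ 50 85], head=4, tail=0, size=2
write(88): buf=[88 _ _ _ 50 85], head=4, tail=1, size=3
write(50): buf=[88 50 _ _ 50 85], head=4, tail=2, size=4
write(43): buf=[88 50 43 _ 50 85], head=4, tail=3, size=5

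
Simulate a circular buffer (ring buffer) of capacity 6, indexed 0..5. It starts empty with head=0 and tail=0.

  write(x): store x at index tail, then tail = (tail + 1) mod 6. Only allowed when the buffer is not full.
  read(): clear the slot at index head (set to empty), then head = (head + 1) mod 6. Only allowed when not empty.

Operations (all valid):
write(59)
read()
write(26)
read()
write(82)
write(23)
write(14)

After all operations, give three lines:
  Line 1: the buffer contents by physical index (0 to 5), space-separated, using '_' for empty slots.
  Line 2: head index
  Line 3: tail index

Answer: _ _ 82 23 14 _
2
5

Derivation:
write(59): buf=[59 _ _ _ _ _], head=0, tail=1, size=1
read(): buf=[_ _ _ _ _ _], head=1, tail=1, size=0
write(26): buf=[_ 26 _ _ _ _], head=1, tail=2, size=1
read(): buf=[_ _ _ _ _ _], head=2, tail=2, size=0
write(82): buf=[_ _ 82 _ _ _], head=2, tail=3, size=1
write(23): buf=[_ _ 82 23 _ _], head=2, tail=4, size=2
write(14): buf=[_ _ 82 23 14 _], head=2, tail=5, size=3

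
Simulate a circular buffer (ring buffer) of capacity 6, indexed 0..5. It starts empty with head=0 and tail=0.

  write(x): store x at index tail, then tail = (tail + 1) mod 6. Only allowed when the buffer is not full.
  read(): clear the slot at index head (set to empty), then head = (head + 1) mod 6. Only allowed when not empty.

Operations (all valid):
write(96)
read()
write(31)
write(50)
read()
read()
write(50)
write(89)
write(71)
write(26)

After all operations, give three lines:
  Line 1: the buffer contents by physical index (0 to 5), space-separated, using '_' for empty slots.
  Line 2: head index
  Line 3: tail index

Answer: 26 _ _ 50 89 71
3
1

Derivation:
write(96): buf=[96 _ _ _ _ _], head=0, tail=1, size=1
read(): buf=[_ _ _ _ _ _], head=1, tail=1, size=0
write(31): buf=[_ 31 _ _ _ _], head=1, tail=2, size=1
write(50): buf=[_ 31 50 _ _ _], head=1, tail=3, size=2
read(): buf=[_ _ 50 _ _ _], head=2, tail=3, size=1
read(): buf=[_ _ _ _ _ _], head=3, tail=3, size=0
write(50): buf=[_ _ _ 50 _ _], head=3, tail=4, size=1
write(89): buf=[_ _ _ 50 89 _], head=3, tail=5, size=2
write(71): buf=[_ _ _ 50 89 71], head=3, tail=0, size=3
write(26): buf=[26 _ _ 50 89 71], head=3, tail=1, size=4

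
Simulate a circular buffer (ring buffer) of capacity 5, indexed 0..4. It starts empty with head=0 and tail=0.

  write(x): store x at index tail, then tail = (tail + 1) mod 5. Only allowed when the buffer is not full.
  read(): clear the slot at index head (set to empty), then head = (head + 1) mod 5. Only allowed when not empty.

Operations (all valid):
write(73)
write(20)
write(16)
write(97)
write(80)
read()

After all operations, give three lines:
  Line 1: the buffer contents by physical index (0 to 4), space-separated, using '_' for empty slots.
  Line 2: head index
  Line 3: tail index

write(73): buf=[73 _ _ _ _], head=0, tail=1, size=1
write(20): buf=[73 20 _ _ _], head=0, tail=2, size=2
write(16): buf=[73 20 16 _ _], head=0, tail=3, size=3
write(97): buf=[73 20 16 97 _], head=0, tail=4, size=4
write(80): buf=[73 20 16 97 80], head=0, tail=0, size=5
read(): buf=[_ 20 16 97 80], head=1, tail=0, size=4

Answer: _ 20 16 97 80
1
0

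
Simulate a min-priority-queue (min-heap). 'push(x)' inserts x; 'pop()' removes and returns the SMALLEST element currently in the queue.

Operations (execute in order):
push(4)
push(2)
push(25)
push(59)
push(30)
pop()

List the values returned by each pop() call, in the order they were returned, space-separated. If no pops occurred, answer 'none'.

Answer: 2

Derivation:
push(4): heap contents = [4]
push(2): heap contents = [2, 4]
push(25): heap contents = [2, 4, 25]
push(59): heap contents = [2, 4, 25, 59]
push(30): heap contents = [2, 4, 25, 30, 59]
pop() → 2: heap contents = [4, 25, 30, 59]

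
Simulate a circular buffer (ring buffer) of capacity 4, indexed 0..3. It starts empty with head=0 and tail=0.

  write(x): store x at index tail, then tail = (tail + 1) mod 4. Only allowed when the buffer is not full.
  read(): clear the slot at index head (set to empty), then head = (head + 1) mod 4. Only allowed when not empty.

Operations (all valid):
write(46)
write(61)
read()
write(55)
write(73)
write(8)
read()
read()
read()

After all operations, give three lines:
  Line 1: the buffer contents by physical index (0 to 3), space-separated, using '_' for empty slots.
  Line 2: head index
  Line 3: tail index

Answer: 8 _ _ _
0
1

Derivation:
write(46): buf=[46 _ _ _], head=0, tail=1, size=1
write(61): buf=[46 61 _ _], head=0, tail=2, size=2
read(): buf=[_ 61 _ _], head=1, tail=2, size=1
write(55): buf=[_ 61 55 _], head=1, tail=3, size=2
write(73): buf=[_ 61 55 73], head=1, tail=0, size=3
write(8): buf=[8 61 55 73], head=1, tail=1, size=4
read(): buf=[8 _ 55 73], head=2, tail=1, size=3
read(): buf=[8 _ _ 73], head=3, tail=1, size=2
read(): buf=[8 _ _ _], head=0, tail=1, size=1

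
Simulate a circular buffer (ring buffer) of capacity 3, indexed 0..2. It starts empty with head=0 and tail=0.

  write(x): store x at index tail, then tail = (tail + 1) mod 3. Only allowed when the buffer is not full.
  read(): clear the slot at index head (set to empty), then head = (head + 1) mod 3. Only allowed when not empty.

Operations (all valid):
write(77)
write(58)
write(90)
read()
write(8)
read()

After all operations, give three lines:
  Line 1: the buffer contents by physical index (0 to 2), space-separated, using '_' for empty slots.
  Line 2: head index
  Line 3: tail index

Answer: 8 _ 90
2
1

Derivation:
write(77): buf=[77 _ _], head=0, tail=1, size=1
write(58): buf=[77 58 _], head=0, tail=2, size=2
write(90): buf=[77 58 90], head=0, tail=0, size=3
read(): buf=[_ 58 90], head=1, tail=0, size=2
write(8): buf=[8 58 90], head=1, tail=1, size=3
read(): buf=[8 _ 90], head=2, tail=1, size=2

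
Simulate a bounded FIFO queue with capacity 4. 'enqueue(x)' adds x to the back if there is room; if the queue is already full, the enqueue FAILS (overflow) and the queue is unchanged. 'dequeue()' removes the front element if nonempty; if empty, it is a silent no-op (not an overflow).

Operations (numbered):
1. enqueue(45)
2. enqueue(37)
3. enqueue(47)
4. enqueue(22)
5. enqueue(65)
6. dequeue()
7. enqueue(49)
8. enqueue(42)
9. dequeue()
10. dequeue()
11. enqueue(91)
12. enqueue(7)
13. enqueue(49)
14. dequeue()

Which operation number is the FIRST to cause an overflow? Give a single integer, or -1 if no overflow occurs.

Answer: 5

Derivation:
1. enqueue(45): size=1
2. enqueue(37): size=2
3. enqueue(47): size=3
4. enqueue(22): size=4
5. enqueue(65): size=4=cap → OVERFLOW (fail)
6. dequeue(): size=3
7. enqueue(49): size=4
8. enqueue(42): size=4=cap → OVERFLOW (fail)
9. dequeue(): size=3
10. dequeue(): size=2
11. enqueue(91): size=3
12. enqueue(7): size=4
13. enqueue(49): size=4=cap → OVERFLOW (fail)
14. dequeue(): size=3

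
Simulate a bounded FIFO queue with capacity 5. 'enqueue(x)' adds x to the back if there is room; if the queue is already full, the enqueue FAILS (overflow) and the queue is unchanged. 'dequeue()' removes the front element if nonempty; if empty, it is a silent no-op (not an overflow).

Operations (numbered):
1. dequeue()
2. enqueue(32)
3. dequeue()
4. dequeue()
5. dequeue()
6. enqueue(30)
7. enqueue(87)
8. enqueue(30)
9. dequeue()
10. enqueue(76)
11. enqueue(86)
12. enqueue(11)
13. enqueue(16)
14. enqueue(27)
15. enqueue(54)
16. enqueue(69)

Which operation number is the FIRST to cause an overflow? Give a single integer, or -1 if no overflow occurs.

1. dequeue(): empty, no-op, size=0
2. enqueue(32): size=1
3. dequeue(): size=0
4. dequeue(): empty, no-op, size=0
5. dequeue(): empty, no-op, size=0
6. enqueue(30): size=1
7. enqueue(87): size=2
8. enqueue(30): size=3
9. dequeue(): size=2
10. enqueue(76): size=3
11. enqueue(86): size=4
12. enqueue(11): size=5
13. enqueue(16): size=5=cap → OVERFLOW (fail)
14. enqueue(27): size=5=cap → OVERFLOW (fail)
15. enqueue(54): size=5=cap → OVERFLOW (fail)
16. enqueue(69): size=5=cap → OVERFLOW (fail)

Answer: 13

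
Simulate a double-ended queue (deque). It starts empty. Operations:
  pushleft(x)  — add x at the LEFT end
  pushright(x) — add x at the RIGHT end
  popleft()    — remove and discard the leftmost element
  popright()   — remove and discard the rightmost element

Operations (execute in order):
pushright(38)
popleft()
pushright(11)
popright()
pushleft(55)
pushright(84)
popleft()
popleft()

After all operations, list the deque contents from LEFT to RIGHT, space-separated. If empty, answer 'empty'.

Answer: empty

Derivation:
pushright(38): [38]
popleft(): []
pushright(11): [11]
popright(): []
pushleft(55): [55]
pushright(84): [55, 84]
popleft(): [84]
popleft(): []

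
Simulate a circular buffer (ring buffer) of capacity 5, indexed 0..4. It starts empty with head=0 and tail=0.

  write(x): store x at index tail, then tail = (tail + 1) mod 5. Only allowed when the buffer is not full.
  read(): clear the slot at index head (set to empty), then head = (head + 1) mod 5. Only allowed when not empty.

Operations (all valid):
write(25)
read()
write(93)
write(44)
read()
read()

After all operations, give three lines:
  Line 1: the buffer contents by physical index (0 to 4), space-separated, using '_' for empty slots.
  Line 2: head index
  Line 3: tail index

write(25): buf=[25 _ _ _ _], head=0, tail=1, size=1
read(): buf=[_ _ _ _ _], head=1, tail=1, size=0
write(93): buf=[_ 93 _ _ _], head=1, tail=2, size=1
write(44): buf=[_ 93 44 _ _], head=1, tail=3, size=2
read(): buf=[_ _ 44 _ _], head=2, tail=3, size=1
read(): buf=[_ _ _ _ _], head=3, tail=3, size=0

Answer: _ _ _ _ _
3
3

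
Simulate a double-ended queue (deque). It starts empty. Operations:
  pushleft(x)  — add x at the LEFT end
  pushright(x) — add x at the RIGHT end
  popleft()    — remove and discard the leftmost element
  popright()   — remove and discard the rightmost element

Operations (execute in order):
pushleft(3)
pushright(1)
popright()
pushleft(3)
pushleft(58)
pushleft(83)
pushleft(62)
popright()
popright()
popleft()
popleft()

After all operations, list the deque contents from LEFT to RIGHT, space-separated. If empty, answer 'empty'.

pushleft(3): [3]
pushright(1): [3, 1]
popright(): [3]
pushleft(3): [3, 3]
pushleft(58): [58, 3, 3]
pushleft(83): [83, 58, 3, 3]
pushleft(62): [62, 83, 58, 3, 3]
popright(): [62, 83, 58, 3]
popright(): [62, 83, 58]
popleft(): [83, 58]
popleft(): [58]

Answer: 58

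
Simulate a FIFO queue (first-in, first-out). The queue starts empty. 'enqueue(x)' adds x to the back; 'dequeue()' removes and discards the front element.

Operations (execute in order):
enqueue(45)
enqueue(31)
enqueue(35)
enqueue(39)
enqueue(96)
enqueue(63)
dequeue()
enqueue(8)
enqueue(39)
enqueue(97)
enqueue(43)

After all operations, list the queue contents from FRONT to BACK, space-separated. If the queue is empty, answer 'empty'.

Answer: 31 35 39 96 63 8 39 97 43

Derivation:
enqueue(45): [45]
enqueue(31): [45, 31]
enqueue(35): [45, 31, 35]
enqueue(39): [45, 31, 35, 39]
enqueue(96): [45, 31, 35, 39, 96]
enqueue(63): [45, 31, 35, 39, 96, 63]
dequeue(): [31, 35, 39, 96, 63]
enqueue(8): [31, 35, 39, 96, 63, 8]
enqueue(39): [31, 35, 39, 96, 63, 8, 39]
enqueue(97): [31, 35, 39, 96, 63, 8, 39, 97]
enqueue(43): [31, 35, 39, 96, 63, 8, 39, 97, 43]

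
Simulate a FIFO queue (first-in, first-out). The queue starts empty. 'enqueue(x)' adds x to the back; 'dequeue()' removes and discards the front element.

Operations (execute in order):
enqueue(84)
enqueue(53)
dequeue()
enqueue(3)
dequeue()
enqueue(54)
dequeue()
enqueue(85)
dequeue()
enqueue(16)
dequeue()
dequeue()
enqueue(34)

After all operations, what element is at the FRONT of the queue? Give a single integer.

Answer: 34

Derivation:
enqueue(84): queue = [84]
enqueue(53): queue = [84, 53]
dequeue(): queue = [53]
enqueue(3): queue = [53, 3]
dequeue(): queue = [3]
enqueue(54): queue = [3, 54]
dequeue(): queue = [54]
enqueue(85): queue = [54, 85]
dequeue(): queue = [85]
enqueue(16): queue = [85, 16]
dequeue(): queue = [16]
dequeue(): queue = []
enqueue(34): queue = [34]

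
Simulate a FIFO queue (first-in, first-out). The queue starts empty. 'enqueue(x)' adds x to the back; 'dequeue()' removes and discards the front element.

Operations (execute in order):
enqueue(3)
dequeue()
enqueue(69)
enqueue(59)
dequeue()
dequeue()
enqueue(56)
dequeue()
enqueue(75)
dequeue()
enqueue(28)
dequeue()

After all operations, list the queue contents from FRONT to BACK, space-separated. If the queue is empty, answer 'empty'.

enqueue(3): [3]
dequeue(): []
enqueue(69): [69]
enqueue(59): [69, 59]
dequeue(): [59]
dequeue(): []
enqueue(56): [56]
dequeue(): []
enqueue(75): [75]
dequeue(): []
enqueue(28): [28]
dequeue(): []

Answer: empty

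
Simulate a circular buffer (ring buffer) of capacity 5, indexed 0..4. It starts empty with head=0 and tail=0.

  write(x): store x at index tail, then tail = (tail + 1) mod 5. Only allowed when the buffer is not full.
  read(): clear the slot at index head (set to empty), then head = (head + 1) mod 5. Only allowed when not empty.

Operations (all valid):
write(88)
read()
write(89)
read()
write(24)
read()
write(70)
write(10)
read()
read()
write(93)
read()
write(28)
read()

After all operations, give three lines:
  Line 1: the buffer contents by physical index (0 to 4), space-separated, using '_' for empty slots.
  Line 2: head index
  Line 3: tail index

write(88): buf=[88 _ _ _ _], head=0, tail=1, size=1
read(): buf=[_ _ _ _ _], head=1, tail=1, size=0
write(89): buf=[_ 89 _ _ _], head=1, tail=2, size=1
read(): buf=[_ _ _ _ _], head=2, tail=2, size=0
write(24): buf=[_ _ 24 _ _], head=2, tail=3, size=1
read(): buf=[_ _ _ _ _], head=3, tail=3, size=0
write(70): buf=[_ _ _ 70 _], head=3, tail=4, size=1
write(10): buf=[_ _ _ 70 10], head=3, tail=0, size=2
read(): buf=[_ _ _ _ 10], head=4, tail=0, size=1
read(): buf=[_ _ _ _ _], head=0, tail=0, size=0
write(93): buf=[93 _ _ _ _], head=0, tail=1, size=1
read(): buf=[_ _ _ _ _], head=1, tail=1, size=0
write(28): buf=[_ 28 _ _ _], head=1, tail=2, size=1
read(): buf=[_ _ _ _ _], head=2, tail=2, size=0

Answer: _ _ _ _ _
2
2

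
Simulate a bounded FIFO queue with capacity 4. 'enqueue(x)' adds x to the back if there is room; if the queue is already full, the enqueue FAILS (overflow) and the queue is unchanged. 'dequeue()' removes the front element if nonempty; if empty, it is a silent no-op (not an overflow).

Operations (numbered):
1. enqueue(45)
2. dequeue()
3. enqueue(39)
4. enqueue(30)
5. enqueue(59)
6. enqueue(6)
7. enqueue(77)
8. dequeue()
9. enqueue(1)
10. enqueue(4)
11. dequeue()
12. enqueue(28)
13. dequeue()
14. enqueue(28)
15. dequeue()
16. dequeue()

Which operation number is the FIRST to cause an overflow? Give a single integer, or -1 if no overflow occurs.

1. enqueue(45): size=1
2. dequeue(): size=0
3. enqueue(39): size=1
4. enqueue(30): size=2
5. enqueue(59): size=3
6. enqueue(6): size=4
7. enqueue(77): size=4=cap → OVERFLOW (fail)
8. dequeue(): size=3
9. enqueue(1): size=4
10. enqueue(4): size=4=cap → OVERFLOW (fail)
11. dequeue(): size=3
12. enqueue(28): size=4
13. dequeue(): size=3
14. enqueue(28): size=4
15. dequeue(): size=3
16. dequeue(): size=2

Answer: 7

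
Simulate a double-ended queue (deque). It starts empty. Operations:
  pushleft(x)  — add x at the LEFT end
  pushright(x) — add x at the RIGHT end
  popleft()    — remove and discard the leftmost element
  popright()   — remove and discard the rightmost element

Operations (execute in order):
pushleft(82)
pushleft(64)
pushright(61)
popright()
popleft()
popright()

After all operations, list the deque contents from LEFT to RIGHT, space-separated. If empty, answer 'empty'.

pushleft(82): [82]
pushleft(64): [64, 82]
pushright(61): [64, 82, 61]
popright(): [64, 82]
popleft(): [82]
popright(): []

Answer: empty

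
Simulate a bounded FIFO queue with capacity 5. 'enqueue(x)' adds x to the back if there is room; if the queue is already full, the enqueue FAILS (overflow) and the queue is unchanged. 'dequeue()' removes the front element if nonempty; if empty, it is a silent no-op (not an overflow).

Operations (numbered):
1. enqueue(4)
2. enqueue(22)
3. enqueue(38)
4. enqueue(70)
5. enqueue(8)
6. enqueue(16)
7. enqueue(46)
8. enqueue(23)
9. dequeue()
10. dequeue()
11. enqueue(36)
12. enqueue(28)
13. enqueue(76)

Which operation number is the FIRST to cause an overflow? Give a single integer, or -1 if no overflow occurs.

1. enqueue(4): size=1
2. enqueue(22): size=2
3. enqueue(38): size=3
4. enqueue(70): size=4
5. enqueue(8): size=5
6. enqueue(16): size=5=cap → OVERFLOW (fail)
7. enqueue(46): size=5=cap → OVERFLOW (fail)
8. enqueue(23): size=5=cap → OVERFLOW (fail)
9. dequeue(): size=4
10. dequeue(): size=3
11. enqueue(36): size=4
12. enqueue(28): size=5
13. enqueue(76): size=5=cap → OVERFLOW (fail)

Answer: 6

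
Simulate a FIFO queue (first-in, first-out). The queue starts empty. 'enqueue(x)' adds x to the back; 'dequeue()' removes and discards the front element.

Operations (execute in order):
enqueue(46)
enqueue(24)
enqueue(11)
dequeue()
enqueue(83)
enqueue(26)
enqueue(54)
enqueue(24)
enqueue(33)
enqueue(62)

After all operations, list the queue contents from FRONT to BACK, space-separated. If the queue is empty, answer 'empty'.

Answer: 24 11 83 26 54 24 33 62

Derivation:
enqueue(46): [46]
enqueue(24): [46, 24]
enqueue(11): [46, 24, 11]
dequeue(): [24, 11]
enqueue(83): [24, 11, 83]
enqueue(26): [24, 11, 83, 26]
enqueue(54): [24, 11, 83, 26, 54]
enqueue(24): [24, 11, 83, 26, 54, 24]
enqueue(33): [24, 11, 83, 26, 54, 24, 33]
enqueue(62): [24, 11, 83, 26, 54, 24, 33, 62]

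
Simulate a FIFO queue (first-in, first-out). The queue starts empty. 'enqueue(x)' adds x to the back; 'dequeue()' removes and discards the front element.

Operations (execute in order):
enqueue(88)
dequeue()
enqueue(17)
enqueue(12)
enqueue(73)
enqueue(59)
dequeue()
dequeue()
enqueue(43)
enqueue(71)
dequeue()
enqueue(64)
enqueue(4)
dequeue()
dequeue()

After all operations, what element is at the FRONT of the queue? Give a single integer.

Answer: 71

Derivation:
enqueue(88): queue = [88]
dequeue(): queue = []
enqueue(17): queue = [17]
enqueue(12): queue = [17, 12]
enqueue(73): queue = [17, 12, 73]
enqueue(59): queue = [17, 12, 73, 59]
dequeue(): queue = [12, 73, 59]
dequeue(): queue = [73, 59]
enqueue(43): queue = [73, 59, 43]
enqueue(71): queue = [73, 59, 43, 71]
dequeue(): queue = [59, 43, 71]
enqueue(64): queue = [59, 43, 71, 64]
enqueue(4): queue = [59, 43, 71, 64, 4]
dequeue(): queue = [43, 71, 64, 4]
dequeue(): queue = [71, 64, 4]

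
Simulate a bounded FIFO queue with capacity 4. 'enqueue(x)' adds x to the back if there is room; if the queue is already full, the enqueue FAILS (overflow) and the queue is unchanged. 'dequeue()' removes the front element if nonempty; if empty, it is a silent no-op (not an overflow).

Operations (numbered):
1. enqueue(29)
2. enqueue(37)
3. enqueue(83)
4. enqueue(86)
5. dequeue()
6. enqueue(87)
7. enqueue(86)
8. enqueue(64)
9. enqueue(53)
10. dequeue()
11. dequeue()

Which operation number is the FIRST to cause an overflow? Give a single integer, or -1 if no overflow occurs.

Answer: 7

Derivation:
1. enqueue(29): size=1
2. enqueue(37): size=2
3. enqueue(83): size=3
4. enqueue(86): size=4
5. dequeue(): size=3
6. enqueue(87): size=4
7. enqueue(86): size=4=cap → OVERFLOW (fail)
8. enqueue(64): size=4=cap → OVERFLOW (fail)
9. enqueue(53): size=4=cap → OVERFLOW (fail)
10. dequeue(): size=3
11. dequeue(): size=2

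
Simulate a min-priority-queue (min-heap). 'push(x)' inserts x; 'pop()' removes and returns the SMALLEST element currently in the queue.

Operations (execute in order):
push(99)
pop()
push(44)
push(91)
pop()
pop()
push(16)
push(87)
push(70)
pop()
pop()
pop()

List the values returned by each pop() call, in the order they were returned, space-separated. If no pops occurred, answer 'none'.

Answer: 99 44 91 16 70 87

Derivation:
push(99): heap contents = [99]
pop() → 99: heap contents = []
push(44): heap contents = [44]
push(91): heap contents = [44, 91]
pop() → 44: heap contents = [91]
pop() → 91: heap contents = []
push(16): heap contents = [16]
push(87): heap contents = [16, 87]
push(70): heap contents = [16, 70, 87]
pop() → 16: heap contents = [70, 87]
pop() → 70: heap contents = [87]
pop() → 87: heap contents = []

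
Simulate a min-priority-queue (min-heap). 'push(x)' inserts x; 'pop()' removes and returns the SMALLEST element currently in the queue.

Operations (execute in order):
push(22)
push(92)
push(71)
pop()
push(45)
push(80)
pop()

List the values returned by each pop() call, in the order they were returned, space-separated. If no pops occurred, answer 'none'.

Answer: 22 45

Derivation:
push(22): heap contents = [22]
push(92): heap contents = [22, 92]
push(71): heap contents = [22, 71, 92]
pop() → 22: heap contents = [71, 92]
push(45): heap contents = [45, 71, 92]
push(80): heap contents = [45, 71, 80, 92]
pop() → 45: heap contents = [71, 80, 92]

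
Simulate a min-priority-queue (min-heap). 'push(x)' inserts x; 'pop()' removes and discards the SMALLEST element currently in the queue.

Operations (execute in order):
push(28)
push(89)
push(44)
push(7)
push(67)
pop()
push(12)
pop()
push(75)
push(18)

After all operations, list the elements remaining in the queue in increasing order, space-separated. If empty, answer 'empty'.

Answer: 18 28 44 67 75 89

Derivation:
push(28): heap contents = [28]
push(89): heap contents = [28, 89]
push(44): heap contents = [28, 44, 89]
push(7): heap contents = [7, 28, 44, 89]
push(67): heap contents = [7, 28, 44, 67, 89]
pop() → 7: heap contents = [28, 44, 67, 89]
push(12): heap contents = [12, 28, 44, 67, 89]
pop() → 12: heap contents = [28, 44, 67, 89]
push(75): heap contents = [28, 44, 67, 75, 89]
push(18): heap contents = [18, 28, 44, 67, 75, 89]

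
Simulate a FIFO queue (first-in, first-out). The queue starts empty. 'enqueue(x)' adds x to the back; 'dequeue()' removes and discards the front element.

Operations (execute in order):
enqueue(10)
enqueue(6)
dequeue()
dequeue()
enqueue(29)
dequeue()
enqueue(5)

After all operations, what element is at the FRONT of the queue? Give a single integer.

enqueue(10): queue = [10]
enqueue(6): queue = [10, 6]
dequeue(): queue = [6]
dequeue(): queue = []
enqueue(29): queue = [29]
dequeue(): queue = []
enqueue(5): queue = [5]

Answer: 5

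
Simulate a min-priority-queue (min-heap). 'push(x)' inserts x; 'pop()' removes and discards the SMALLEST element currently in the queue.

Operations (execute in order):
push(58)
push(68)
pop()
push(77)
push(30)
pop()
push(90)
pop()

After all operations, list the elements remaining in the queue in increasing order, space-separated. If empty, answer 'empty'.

push(58): heap contents = [58]
push(68): heap contents = [58, 68]
pop() → 58: heap contents = [68]
push(77): heap contents = [68, 77]
push(30): heap contents = [30, 68, 77]
pop() → 30: heap contents = [68, 77]
push(90): heap contents = [68, 77, 90]
pop() → 68: heap contents = [77, 90]

Answer: 77 90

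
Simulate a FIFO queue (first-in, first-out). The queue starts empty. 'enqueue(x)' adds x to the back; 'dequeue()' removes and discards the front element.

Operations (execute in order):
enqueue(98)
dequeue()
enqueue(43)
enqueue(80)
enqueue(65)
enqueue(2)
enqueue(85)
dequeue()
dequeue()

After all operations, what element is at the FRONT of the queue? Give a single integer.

Answer: 65

Derivation:
enqueue(98): queue = [98]
dequeue(): queue = []
enqueue(43): queue = [43]
enqueue(80): queue = [43, 80]
enqueue(65): queue = [43, 80, 65]
enqueue(2): queue = [43, 80, 65, 2]
enqueue(85): queue = [43, 80, 65, 2, 85]
dequeue(): queue = [80, 65, 2, 85]
dequeue(): queue = [65, 2, 85]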